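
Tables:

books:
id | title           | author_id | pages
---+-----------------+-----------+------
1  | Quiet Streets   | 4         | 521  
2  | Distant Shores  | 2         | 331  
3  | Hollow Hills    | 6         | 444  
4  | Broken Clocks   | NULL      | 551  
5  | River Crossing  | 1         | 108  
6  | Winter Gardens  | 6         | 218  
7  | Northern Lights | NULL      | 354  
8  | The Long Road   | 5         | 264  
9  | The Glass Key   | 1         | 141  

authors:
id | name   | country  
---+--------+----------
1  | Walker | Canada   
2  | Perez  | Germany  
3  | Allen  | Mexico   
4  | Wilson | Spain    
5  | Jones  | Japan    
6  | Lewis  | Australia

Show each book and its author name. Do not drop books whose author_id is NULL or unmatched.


LEFT JOIN keeps every row from books (the left table); where author_id has no match in authors, the author columns become NULL. Walk through each book:
  - book 1 (Quiet Streets): author_id=4 -> matches Wilson
  - book 2 (Distant Shores): author_id=2 -> matches Perez
  - book 3 (Hollow Hills): author_id=6 -> matches Lewis
  - book 4 (Broken Clocks): author_id=NULL, no match -> kept with NULL
  - book 5 (River Crossing): author_id=1 -> matches Walker
  - book 6 (Winter Gardens): author_id=6 -> matches Lewis
  - book 7 (Northern Lights): author_id=NULL, no match -> kept with NULL
  - book 8 (The Long Road): author_id=5 -> matches Jones
  - book 9 (The Glass Key): author_id=1 -> matches Walker
All 9 rows appear; 2 have NULL author.

SQL:
SELECT a.title, b.name AS author
FROM books a
LEFT JOIN authors b ON a.author_id = b.id

Result:
title           | author
----------------+-------
Quiet Streets   | Wilson
Distant Shores  | Perez 
Hollow Hills    | Lewis 
Broken Clocks   | NULL  
River Crossing  | Walker
Winter Gardens  | Lewis 
Northern Lights | NULL  
The Long Road   | Jones 
The Glass Key   | Walker


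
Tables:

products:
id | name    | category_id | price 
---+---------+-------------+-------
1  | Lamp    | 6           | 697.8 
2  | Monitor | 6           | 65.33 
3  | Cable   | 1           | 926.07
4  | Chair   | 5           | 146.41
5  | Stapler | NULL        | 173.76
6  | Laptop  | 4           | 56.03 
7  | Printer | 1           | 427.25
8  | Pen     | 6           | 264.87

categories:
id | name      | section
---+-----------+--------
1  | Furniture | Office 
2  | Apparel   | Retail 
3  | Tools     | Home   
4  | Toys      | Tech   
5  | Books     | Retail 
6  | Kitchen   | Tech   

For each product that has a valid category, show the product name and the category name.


INNER JOIN keeps only products rows whose category_id matches an id in categories. Walk through each product:
  - product 1 (Lamp): category_id=6 -> matches Kitchen
  - product 2 (Monitor): category_id=6 -> matches Kitchen
  - product 3 (Cable): category_id=1 -> matches Furniture
  - product 4 (Chair): category_id=5 -> matches Books
  - product 5 (Stapler): category_id=NULL, no match -> dropped
  - product 6 (Laptop): category_id=4 -> matches Toys
  - product 7 (Printer): category_id=1 -> matches Furniture
  - product 8 (Pen): category_id=6 -> matches Kitchen
So 1 of 8 rows is dropped.

SQL:
SELECT a.name, b.name AS category
FROM products a
INNER JOIN categories b ON a.category_id = b.id

Result:
name    | category 
--------+----------
Lamp    | Kitchen  
Monitor | Kitchen  
Cable   | Furniture
Chair   | Books    
Laptop  | Toys     
Printer | Furniture
Pen     | Kitchen  


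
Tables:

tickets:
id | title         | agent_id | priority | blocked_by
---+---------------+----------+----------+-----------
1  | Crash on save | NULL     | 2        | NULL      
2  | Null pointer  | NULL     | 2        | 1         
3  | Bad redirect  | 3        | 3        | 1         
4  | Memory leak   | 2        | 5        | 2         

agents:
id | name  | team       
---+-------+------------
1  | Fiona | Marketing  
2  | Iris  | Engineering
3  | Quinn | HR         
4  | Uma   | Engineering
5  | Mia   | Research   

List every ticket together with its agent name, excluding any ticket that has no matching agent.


INNER JOIN keeps only tickets rows whose agent_id matches an id in agents. Walk through each ticket:
  - ticket 1 (Crash on save): agent_id=NULL, no match -> dropped
  - ticket 2 (Null pointer): agent_id=NULL, no match -> dropped
  - ticket 3 (Bad redirect): agent_id=3 -> matches Quinn
  - ticket 4 (Memory leak): agent_id=2 -> matches Iris
So 2 of 4 rows are dropped.

SQL:
SELECT a.title, b.name AS agent
FROM tickets a
INNER JOIN agents b ON a.agent_id = b.id

Result:
title        | agent
-------------+------
Bad redirect | Quinn
Memory leak  | Iris 


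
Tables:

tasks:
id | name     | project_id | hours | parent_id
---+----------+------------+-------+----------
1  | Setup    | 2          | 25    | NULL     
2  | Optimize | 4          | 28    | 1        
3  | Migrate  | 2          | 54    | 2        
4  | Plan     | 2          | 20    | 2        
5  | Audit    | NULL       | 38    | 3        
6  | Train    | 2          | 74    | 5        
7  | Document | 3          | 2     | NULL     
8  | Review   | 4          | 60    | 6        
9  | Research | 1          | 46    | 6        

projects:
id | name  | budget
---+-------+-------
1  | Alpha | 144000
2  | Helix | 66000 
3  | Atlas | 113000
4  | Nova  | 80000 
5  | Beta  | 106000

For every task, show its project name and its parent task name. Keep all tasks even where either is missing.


Two LEFT JOINs from the same base table tasks: one to projects via project_id, one to tasks itself via parent_id. Both are LEFT so every task is preserved.
Match against projects:
  - task 1 (Setup): project_id=2 -> matches Helix
  - task 2 (Optimize): project_id=4 -> matches Nova
  - task 3 (Migrate): project_id=2 -> matches Helix
  - task 4 (Plan): project_id=2 -> matches Helix
  - task 5 (Audit): project_id=NULL, no match -> kept with NULL
  - task 6 (Train): project_id=2 -> matches Helix
  - task 7 (Document): project_id=3 -> matches Atlas
  - task 8 (Review): project_id=4 -> matches Nova
  - task 9 (Research): project_id=1 -> matches Alpha
Match against tasks (self):
  - task 1 (Setup): parent_id=NULL -> NULL
  - task 2 (Optimize): parent_id=1 -> Setup
  - task 3 (Migrate): parent_id=2 -> Optimize
  - task 4 (Plan): parent_id=2 -> Optimize
  - task 5 (Audit): parent_id=3 -> Migrate
  - task 6 (Train): parent_id=5 -> Audit
  - task 7 (Document): parent_id=NULL -> NULL
  - task 8 (Review): parent_id=6 -> Train
  - task 9 (Research): parent_id=6 -> Train

SQL:
SELECT a.name, b.name AS project, c.name AS parent
FROM tasks a
LEFT JOIN projects b ON a.project_id = b.id
LEFT JOIN tasks c ON a.parent_id = c.id

Result:
name     | project | parent  
---------+---------+---------
Setup    | Helix   | NULL    
Optimize | Nova    | Setup   
Migrate  | Helix   | Optimize
Plan     | Helix   | Optimize
Audit    | NULL    | Migrate 
Train    | Helix   | Audit   
Document | Atlas   | NULL    
Review   | Nova    | Train   
Research | Alpha   | Train   


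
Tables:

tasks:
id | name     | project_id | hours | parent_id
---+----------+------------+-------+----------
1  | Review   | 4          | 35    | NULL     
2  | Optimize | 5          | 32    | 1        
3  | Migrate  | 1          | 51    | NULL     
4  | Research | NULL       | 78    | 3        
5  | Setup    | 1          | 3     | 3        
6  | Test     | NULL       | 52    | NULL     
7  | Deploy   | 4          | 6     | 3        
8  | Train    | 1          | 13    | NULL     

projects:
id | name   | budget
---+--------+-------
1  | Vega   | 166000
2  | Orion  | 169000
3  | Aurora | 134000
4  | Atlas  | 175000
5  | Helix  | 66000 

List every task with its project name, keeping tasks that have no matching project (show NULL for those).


LEFT JOIN keeps every row from tasks (the left table); where project_id has no match in projects, the project columns become NULL. Walk through each task:
  - task 1 (Review): project_id=4 -> matches Atlas
  - task 2 (Optimize): project_id=5 -> matches Helix
  - task 3 (Migrate): project_id=1 -> matches Vega
  - task 4 (Research): project_id=NULL, no match -> kept with NULL
  - task 5 (Setup): project_id=1 -> matches Vega
  - task 6 (Test): project_id=NULL, no match -> kept with NULL
  - task 7 (Deploy): project_id=4 -> matches Atlas
  - task 8 (Train): project_id=1 -> matches Vega
All 8 rows appear; 2 have NULL project.

SQL:
SELECT a.name, b.name AS project
FROM tasks a
LEFT JOIN projects b ON a.project_id = b.id

Result:
name     | project
---------+--------
Review   | Atlas  
Optimize | Helix  
Migrate  | Vega   
Research | NULL   
Setup    | Vega   
Test     | NULL   
Deploy   | Atlas  
Train    | Vega   


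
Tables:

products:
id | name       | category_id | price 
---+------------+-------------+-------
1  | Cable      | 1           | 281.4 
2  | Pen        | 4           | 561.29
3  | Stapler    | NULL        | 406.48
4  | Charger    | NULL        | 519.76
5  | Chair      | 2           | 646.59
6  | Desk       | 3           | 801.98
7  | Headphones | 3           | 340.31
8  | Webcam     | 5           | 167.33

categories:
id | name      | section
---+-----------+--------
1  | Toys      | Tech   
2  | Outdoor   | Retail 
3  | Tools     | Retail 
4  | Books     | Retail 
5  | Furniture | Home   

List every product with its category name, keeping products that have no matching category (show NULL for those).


LEFT JOIN keeps every row from products (the left table); where category_id has no match in categories, the category columns become NULL. Walk through each product:
  - product 1 (Cable): category_id=1 -> matches Toys
  - product 2 (Pen): category_id=4 -> matches Books
  - product 3 (Stapler): category_id=NULL, no match -> kept with NULL
  - product 4 (Charger): category_id=NULL, no match -> kept with NULL
  - product 5 (Chair): category_id=2 -> matches Outdoor
  - product 6 (Desk): category_id=3 -> matches Tools
  - product 7 (Headphones): category_id=3 -> matches Tools
  - product 8 (Webcam): category_id=5 -> matches Furniture
All 8 rows appear; 2 have NULL category.

SQL:
SELECT a.name, b.name AS category
FROM products a
LEFT JOIN categories b ON a.category_id = b.id

Result:
name       | category 
-----------+----------
Cable      | Toys     
Pen        | Books    
Stapler    | NULL     
Charger    | NULL     
Chair      | Outdoor  
Desk       | Tools    
Headphones | Tools    
Webcam     | Furniture


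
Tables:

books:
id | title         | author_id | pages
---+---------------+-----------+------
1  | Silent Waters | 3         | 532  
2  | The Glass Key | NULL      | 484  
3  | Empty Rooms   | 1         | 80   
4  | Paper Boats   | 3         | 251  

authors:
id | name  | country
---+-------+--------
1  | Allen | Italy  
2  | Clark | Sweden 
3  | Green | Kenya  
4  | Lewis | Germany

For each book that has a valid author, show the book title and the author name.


INNER JOIN keeps only books rows whose author_id matches an id in authors. Walk through each book:
  - book 1 (Silent Waters): author_id=3 -> matches Green
  - book 2 (The Glass Key): author_id=NULL, no match -> dropped
  - book 3 (Empty Rooms): author_id=1 -> matches Allen
  - book 4 (Paper Boats): author_id=3 -> matches Green
So 1 of 4 rows is dropped.

SQL:
SELECT a.title, b.name AS author
FROM books a
INNER JOIN authors b ON a.author_id = b.id

Result:
title         | author
--------------+-------
Silent Waters | Green 
Empty Rooms   | Allen 
Paper Boats   | Green 


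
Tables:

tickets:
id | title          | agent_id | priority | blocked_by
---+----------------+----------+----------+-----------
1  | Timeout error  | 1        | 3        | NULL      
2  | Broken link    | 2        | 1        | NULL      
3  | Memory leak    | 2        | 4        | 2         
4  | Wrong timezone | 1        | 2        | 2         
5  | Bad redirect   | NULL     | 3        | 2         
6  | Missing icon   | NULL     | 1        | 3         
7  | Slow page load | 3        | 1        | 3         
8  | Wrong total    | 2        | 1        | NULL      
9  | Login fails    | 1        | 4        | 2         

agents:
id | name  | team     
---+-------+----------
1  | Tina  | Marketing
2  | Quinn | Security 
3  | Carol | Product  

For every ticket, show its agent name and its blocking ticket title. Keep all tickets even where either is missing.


Two LEFT JOINs from the same base table tickets: one to agents via agent_id, one to tickets itself via blocked_by. Both are LEFT so every ticket is preserved.
Match against agents:
  - ticket 1 (Timeout error): agent_id=1 -> matches Tina
  - ticket 2 (Broken link): agent_id=2 -> matches Quinn
  - ticket 3 (Memory leak): agent_id=2 -> matches Quinn
  - ticket 4 (Wrong timezone): agent_id=1 -> matches Tina
  - ticket 5 (Bad redirect): agent_id=NULL, no match -> kept with NULL
  - ticket 6 (Missing icon): agent_id=NULL, no match -> kept with NULL
  - ticket 7 (Slow page load): agent_id=3 -> matches Carol
  - ticket 8 (Wrong total): agent_id=2 -> matches Quinn
  - ticket 9 (Login fails): agent_id=1 -> matches Tina
Match against tickets (self):
  - ticket 1 (Timeout error): blocked_by=NULL -> NULL
  - ticket 2 (Broken link): blocked_by=NULL -> NULL
  - ticket 3 (Memory leak): blocked_by=2 -> Broken link
  - ticket 4 (Wrong timezone): blocked_by=2 -> Broken link
  - ticket 5 (Bad redirect): blocked_by=2 -> Broken link
  - ticket 6 (Missing icon): blocked_by=3 -> Memory leak
  - ticket 7 (Slow page load): blocked_by=3 -> Memory leak
  - ticket 8 (Wrong total): blocked_by=NULL -> NULL
  - ticket 9 (Login fails): blocked_by=2 -> Broken link

SQL:
SELECT a.title, b.name AS agent, c.title AS blocked_by
FROM tickets a
LEFT JOIN agents b ON a.agent_id = b.id
LEFT JOIN tickets c ON a.blocked_by = c.id

Result:
title          | agent | blocked_by 
---------------+-------+------------
Timeout error  | Tina  | NULL       
Broken link    | Quinn | NULL       
Memory leak    | Quinn | Broken link
Wrong timezone | Tina  | Broken link
Bad redirect   | NULL  | Broken link
Missing icon   | NULL  | Memory leak
Slow page load | Carol | Memory leak
Wrong total    | Quinn | NULL       
Login fails    | Tina  | Broken link


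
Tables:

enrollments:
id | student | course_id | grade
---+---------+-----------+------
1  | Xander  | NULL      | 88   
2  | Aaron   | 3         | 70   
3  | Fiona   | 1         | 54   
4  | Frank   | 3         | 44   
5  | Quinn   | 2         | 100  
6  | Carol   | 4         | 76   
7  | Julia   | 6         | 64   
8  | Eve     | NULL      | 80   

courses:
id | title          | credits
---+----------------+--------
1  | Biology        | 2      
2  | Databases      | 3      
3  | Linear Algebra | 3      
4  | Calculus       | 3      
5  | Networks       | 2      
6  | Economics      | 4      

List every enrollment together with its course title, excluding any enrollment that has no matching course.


INNER JOIN keeps only enrollments rows whose course_id matches an id in courses. Walk through each enrollment:
  - enrollment 1 (Xander): course_id=NULL, no match -> dropped
  - enrollment 2 (Aaron): course_id=3 -> matches Linear Algebra
  - enrollment 3 (Fiona): course_id=1 -> matches Biology
  - enrollment 4 (Frank): course_id=3 -> matches Linear Algebra
  - enrollment 5 (Quinn): course_id=2 -> matches Databases
  - enrollment 6 (Carol): course_id=4 -> matches Calculus
  - enrollment 7 (Julia): course_id=6 -> matches Economics
  - enrollment 8 (Eve): course_id=NULL, no match -> dropped
So 2 of 8 rows are dropped.

SQL:
SELECT a.student, b.title AS course
FROM enrollments a
INNER JOIN courses b ON a.course_id = b.id

Result:
student | course        
--------+---------------
Aaron   | Linear Algebra
Fiona   | Biology       
Frank   | Linear Algebra
Quinn   | Databases     
Carol   | Calculus      
Julia   | Economics     


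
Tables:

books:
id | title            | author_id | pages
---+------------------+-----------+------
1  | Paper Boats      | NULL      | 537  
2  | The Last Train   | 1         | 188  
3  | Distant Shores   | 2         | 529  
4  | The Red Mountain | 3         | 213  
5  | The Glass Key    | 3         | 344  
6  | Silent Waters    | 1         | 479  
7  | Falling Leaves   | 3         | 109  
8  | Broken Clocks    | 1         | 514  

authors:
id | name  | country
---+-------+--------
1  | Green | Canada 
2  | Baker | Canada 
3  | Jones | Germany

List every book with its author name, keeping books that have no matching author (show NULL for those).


LEFT JOIN keeps every row from books (the left table); where author_id has no match in authors, the author columns become NULL. Walk through each book:
  - book 1 (Paper Boats): author_id=NULL, no match -> kept with NULL
  - book 2 (The Last Train): author_id=1 -> matches Green
  - book 3 (Distant Shores): author_id=2 -> matches Baker
  - book 4 (The Red Mountain): author_id=3 -> matches Jones
  - book 5 (The Glass Key): author_id=3 -> matches Jones
  - book 6 (Silent Waters): author_id=1 -> matches Green
  - book 7 (Falling Leaves): author_id=3 -> matches Jones
  - book 8 (Broken Clocks): author_id=1 -> matches Green
All 8 rows appear; 1 has NULL author.

SQL:
SELECT a.title, b.name AS author
FROM books a
LEFT JOIN authors b ON a.author_id = b.id

Result:
title            | author
-----------------+-------
Paper Boats      | NULL  
The Last Train   | Green 
Distant Shores   | Baker 
The Red Mountain | Jones 
The Glass Key    | Jones 
Silent Waters    | Green 
Falling Leaves   | Jones 
Broken Clocks    | Green 


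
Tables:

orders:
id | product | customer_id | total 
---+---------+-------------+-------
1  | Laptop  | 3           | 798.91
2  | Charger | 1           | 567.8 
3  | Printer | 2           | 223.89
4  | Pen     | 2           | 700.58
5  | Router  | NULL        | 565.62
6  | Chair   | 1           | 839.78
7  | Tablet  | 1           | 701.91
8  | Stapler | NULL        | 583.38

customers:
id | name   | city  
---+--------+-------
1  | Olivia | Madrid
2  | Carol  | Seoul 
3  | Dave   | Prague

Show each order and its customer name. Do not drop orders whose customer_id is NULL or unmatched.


LEFT JOIN keeps every row from orders (the left table); where customer_id has no match in customers, the customer columns become NULL. Walk through each order:
  - order 1 (Laptop): customer_id=3 -> matches Dave
  - order 2 (Charger): customer_id=1 -> matches Olivia
  - order 3 (Printer): customer_id=2 -> matches Carol
  - order 4 (Pen): customer_id=2 -> matches Carol
  - order 5 (Router): customer_id=NULL, no match -> kept with NULL
  - order 6 (Chair): customer_id=1 -> matches Olivia
  - order 7 (Tablet): customer_id=1 -> matches Olivia
  - order 8 (Stapler): customer_id=NULL, no match -> kept with NULL
All 8 rows appear; 2 have NULL customer.

SQL:
SELECT a.product, b.name AS customer
FROM orders a
LEFT JOIN customers b ON a.customer_id = b.id

Result:
product | customer
--------+---------
Laptop  | Dave    
Charger | Olivia  
Printer | Carol   
Pen     | Carol   
Router  | NULL    
Chair   | Olivia  
Tablet  | Olivia  
Stapler | NULL    


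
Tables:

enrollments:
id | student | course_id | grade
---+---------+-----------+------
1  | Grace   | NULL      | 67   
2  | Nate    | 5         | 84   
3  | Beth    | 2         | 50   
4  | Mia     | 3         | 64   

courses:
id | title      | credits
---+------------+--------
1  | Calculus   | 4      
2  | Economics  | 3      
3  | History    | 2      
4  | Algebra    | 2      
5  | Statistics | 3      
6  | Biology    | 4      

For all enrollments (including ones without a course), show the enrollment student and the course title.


LEFT JOIN keeps every row from enrollments (the left table); where course_id has no match in courses, the course columns become NULL. Walk through each enrollment:
  - enrollment 1 (Grace): course_id=NULL, no match -> kept with NULL
  - enrollment 2 (Nate): course_id=5 -> matches Statistics
  - enrollment 3 (Beth): course_id=2 -> matches Economics
  - enrollment 4 (Mia): course_id=3 -> matches History
All 4 rows appear; 1 has NULL course.

SQL:
SELECT a.student, b.title AS course
FROM enrollments a
LEFT JOIN courses b ON a.course_id = b.id

Result:
student | course    
--------+-----------
Grace   | NULL      
Nate    | Statistics
Beth    | Economics 
Mia     | History   


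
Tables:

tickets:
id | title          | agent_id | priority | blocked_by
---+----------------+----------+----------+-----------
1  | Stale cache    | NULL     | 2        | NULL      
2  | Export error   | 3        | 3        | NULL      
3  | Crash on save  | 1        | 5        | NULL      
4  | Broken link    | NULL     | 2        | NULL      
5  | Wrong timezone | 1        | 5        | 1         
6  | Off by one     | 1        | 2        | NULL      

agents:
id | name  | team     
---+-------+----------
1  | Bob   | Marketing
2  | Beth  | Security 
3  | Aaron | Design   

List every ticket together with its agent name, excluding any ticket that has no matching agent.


INNER JOIN keeps only tickets rows whose agent_id matches an id in agents. Walk through each ticket:
  - ticket 1 (Stale cache): agent_id=NULL, no match -> dropped
  - ticket 2 (Export error): agent_id=3 -> matches Aaron
  - ticket 3 (Crash on save): agent_id=1 -> matches Bob
  - ticket 4 (Broken link): agent_id=NULL, no match -> dropped
  - ticket 5 (Wrong timezone): agent_id=1 -> matches Bob
  - ticket 6 (Off by one): agent_id=1 -> matches Bob
So 2 of 6 rows are dropped.

SQL:
SELECT a.title, b.name AS agent
FROM tickets a
INNER JOIN agents b ON a.agent_id = b.id

Result:
title          | agent
---------------+------
Export error   | Aaron
Crash on save  | Bob  
Wrong timezone | Bob  
Off by one     | Bob  


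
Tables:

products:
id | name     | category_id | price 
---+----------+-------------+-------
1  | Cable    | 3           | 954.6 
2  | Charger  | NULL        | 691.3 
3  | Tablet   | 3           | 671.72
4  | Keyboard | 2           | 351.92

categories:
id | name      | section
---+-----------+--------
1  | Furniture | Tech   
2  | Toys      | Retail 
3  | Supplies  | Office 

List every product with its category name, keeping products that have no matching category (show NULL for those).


LEFT JOIN keeps every row from products (the left table); where category_id has no match in categories, the category columns become NULL. Walk through each product:
  - product 1 (Cable): category_id=3 -> matches Supplies
  - product 2 (Charger): category_id=NULL, no match -> kept with NULL
  - product 3 (Tablet): category_id=3 -> matches Supplies
  - product 4 (Keyboard): category_id=2 -> matches Toys
All 4 rows appear; 1 has NULL category.

SQL:
SELECT a.name, b.name AS category
FROM products a
LEFT JOIN categories b ON a.category_id = b.id

Result:
name     | category
---------+---------
Cable    | Supplies
Charger  | NULL    
Tablet   | Supplies
Keyboard | Toys    


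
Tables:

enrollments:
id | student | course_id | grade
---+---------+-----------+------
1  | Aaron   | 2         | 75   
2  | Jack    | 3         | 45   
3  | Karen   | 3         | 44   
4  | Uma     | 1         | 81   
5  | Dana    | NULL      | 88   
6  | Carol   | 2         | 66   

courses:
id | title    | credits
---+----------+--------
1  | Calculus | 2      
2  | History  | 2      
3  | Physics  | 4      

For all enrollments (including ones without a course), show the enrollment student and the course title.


LEFT JOIN keeps every row from enrollments (the left table); where course_id has no match in courses, the course columns become NULL. Walk through each enrollment:
  - enrollment 1 (Aaron): course_id=2 -> matches History
  - enrollment 2 (Jack): course_id=3 -> matches Physics
  - enrollment 3 (Karen): course_id=3 -> matches Physics
  - enrollment 4 (Uma): course_id=1 -> matches Calculus
  - enrollment 5 (Dana): course_id=NULL, no match -> kept with NULL
  - enrollment 6 (Carol): course_id=2 -> matches History
All 6 rows appear; 1 has NULL course.

SQL:
SELECT a.student, b.title AS course
FROM enrollments a
LEFT JOIN courses b ON a.course_id = b.id

Result:
student | course  
--------+---------
Aaron   | History 
Jack    | Physics 
Karen   | Physics 
Uma     | Calculus
Dana    | NULL    
Carol   | History 


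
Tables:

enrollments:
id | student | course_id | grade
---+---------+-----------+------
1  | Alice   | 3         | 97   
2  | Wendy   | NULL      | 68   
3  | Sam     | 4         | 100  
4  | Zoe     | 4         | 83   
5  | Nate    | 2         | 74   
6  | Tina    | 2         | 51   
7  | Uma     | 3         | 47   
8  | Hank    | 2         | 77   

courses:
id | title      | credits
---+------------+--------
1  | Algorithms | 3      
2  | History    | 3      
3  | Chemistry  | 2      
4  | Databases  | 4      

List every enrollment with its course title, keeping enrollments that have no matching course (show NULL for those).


LEFT JOIN keeps every row from enrollments (the left table); where course_id has no match in courses, the course columns become NULL. Walk through each enrollment:
  - enrollment 1 (Alice): course_id=3 -> matches Chemistry
  - enrollment 2 (Wendy): course_id=NULL, no match -> kept with NULL
  - enrollment 3 (Sam): course_id=4 -> matches Databases
  - enrollment 4 (Zoe): course_id=4 -> matches Databases
  - enrollment 5 (Nate): course_id=2 -> matches History
  - enrollment 6 (Tina): course_id=2 -> matches History
  - enrollment 7 (Uma): course_id=3 -> matches Chemistry
  - enrollment 8 (Hank): course_id=2 -> matches History
All 8 rows appear; 1 has NULL course.

SQL:
SELECT a.student, b.title AS course
FROM enrollments a
LEFT JOIN courses b ON a.course_id = b.id

Result:
student | course   
--------+----------
Alice   | Chemistry
Wendy   | NULL     
Sam     | Databases
Zoe     | Databases
Nate    | History  
Tina    | History  
Uma     | Chemistry
Hank    | History  


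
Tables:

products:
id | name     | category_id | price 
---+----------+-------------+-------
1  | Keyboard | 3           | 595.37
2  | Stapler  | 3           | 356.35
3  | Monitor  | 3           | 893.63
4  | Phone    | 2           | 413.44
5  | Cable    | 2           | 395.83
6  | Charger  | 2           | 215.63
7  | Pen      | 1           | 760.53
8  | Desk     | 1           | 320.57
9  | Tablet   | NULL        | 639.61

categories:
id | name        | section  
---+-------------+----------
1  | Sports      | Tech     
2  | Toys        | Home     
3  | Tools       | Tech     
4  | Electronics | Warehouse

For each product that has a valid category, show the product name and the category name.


INNER JOIN keeps only products rows whose category_id matches an id in categories. Walk through each product:
  - product 1 (Keyboard): category_id=3 -> matches Tools
  - product 2 (Stapler): category_id=3 -> matches Tools
  - product 3 (Monitor): category_id=3 -> matches Tools
  - product 4 (Phone): category_id=2 -> matches Toys
  - product 5 (Cable): category_id=2 -> matches Toys
  - product 6 (Charger): category_id=2 -> matches Toys
  - product 7 (Pen): category_id=1 -> matches Sports
  - product 8 (Desk): category_id=1 -> matches Sports
  - product 9 (Tablet): category_id=NULL, no match -> dropped
So 1 of 9 rows is dropped.

SQL:
SELECT a.name, b.name AS category
FROM products a
INNER JOIN categories b ON a.category_id = b.id

Result:
name     | category
---------+---------
Keyboard | Tools   
Stapler  | Tools   
Monitor  | Tools   
Phone    | Toys    
Cable    | Toys    
Charger  | Toys    
Pen      | Sports  
Desk     | Sports  


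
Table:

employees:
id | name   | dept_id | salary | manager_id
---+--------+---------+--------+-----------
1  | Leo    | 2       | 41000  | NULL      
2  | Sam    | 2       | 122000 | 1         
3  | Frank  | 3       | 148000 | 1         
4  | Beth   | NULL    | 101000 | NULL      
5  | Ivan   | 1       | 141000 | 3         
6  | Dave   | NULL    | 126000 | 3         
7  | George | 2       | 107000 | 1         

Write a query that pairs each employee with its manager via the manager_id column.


This is a self-join: employees is joined to a second copy of itself, matching each row's manager_id to another row's id. Use LEFT JOIN so rows with manager_id=NULL are kept.
  - employee 1 (Leo): manager_id=NULL -> NULL
  - employee 2 (Sam): manager_id=1 -> Leo
  - employee 3 (Frank): manager_id=1 -> Leo
  - employee 4 (Beth): manager_id=NULL -> NULL
  - employee 5 (Ivan): manager_id=3 -> Frank
  - employee 6 (Dave): manager_id=3 -> Frank
  - employee 7 (George): manager_id=1 -> Leo

SQL:
SELECT a.name AS item, b.name AS manager
FROM employees a
LEFT JOIN employees b ON a.manager_id = b.id

Result:
item   | manager
-------+--------
Leo    | NULL   
Sam    | Leo    
Frank  | Leo    
Beth   | NULL   
Ivan   | Frank  
Dave   | Frank  
George | Leo    


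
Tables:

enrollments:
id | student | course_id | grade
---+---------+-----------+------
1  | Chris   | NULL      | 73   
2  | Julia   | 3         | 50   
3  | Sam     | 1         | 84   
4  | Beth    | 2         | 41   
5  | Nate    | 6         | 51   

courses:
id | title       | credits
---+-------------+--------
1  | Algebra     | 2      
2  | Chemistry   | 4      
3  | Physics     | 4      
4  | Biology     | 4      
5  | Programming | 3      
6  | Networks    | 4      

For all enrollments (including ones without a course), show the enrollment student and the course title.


LEFT JOIN keeps every row from enrollments (the left table); where course_id has no match in courses, the course columns become NULL. Walk through each enrollment:
  - enrollment 1 (Chris): course_id=NULL, no match -> kept with NULL
  - enrollment 2 (Julia): course_id=3 -> matches Physics
  - enrollment 3 (Sam): course_id=1 -> matches Algebra
  - enrollment 4 (Beth): course_id=2 -> matches Chemistry
  - enrollment 5 (Nate): course_id=6 -> matches Networks
All 5 rows appear; 1 has NULL course.

SQL:
SELECT a.student, b.title AS course
FROM enrollments a
LEFT JOIN courses b ON a.course_id = b.id

Result:
student | course   
--------+----------
Chris   | NULL     
Julia   | Physics  
Sam     | Algebra  
Beth    | Chemistry
Nate    | Networks 


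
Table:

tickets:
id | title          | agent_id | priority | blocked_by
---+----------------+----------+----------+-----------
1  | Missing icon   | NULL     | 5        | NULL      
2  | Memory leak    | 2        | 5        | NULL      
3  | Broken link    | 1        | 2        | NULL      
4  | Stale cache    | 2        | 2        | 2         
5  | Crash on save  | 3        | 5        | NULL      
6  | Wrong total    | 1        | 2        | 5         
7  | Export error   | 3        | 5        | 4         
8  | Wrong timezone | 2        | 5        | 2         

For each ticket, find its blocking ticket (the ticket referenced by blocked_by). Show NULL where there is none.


This is a self-join: tickets is joined to a second copy of itself, matching each row's blocked_by to another row's id. Use LEFT JOIN so rows with blocked_by=NULL are kept.
  - ticket 1 (Missing icon): blocked_by=NULL -> NULL
  - ticket 2 (Memory leak): blocked_by=NULL -> NULL
  - ticket 3 (Broken link): blocked_by=NULL -> NULL
  - ticket 4 (Stale cache): blocked_by=2 -> Memory leak
  - ticket 5 (Crash on save): blocked_by=NULL -> NULL
  - ticket 6 (Wrong total): blocked_by=5 -> Crash on save
  - ticket 7 (Export error): blocked_by=4 -> Stale cache
  - ticket 8 (Wrong timezone): blocked_by=2 -> Memory leak

SQL:
SELECT a.title AS item, b.title AS blocked_by
FROM tickets a
LEFT JOIN tickets b ON a.blocked_by = b.id

Result:
item           | blocked_by   
---------------+--------------
Missing icon   | NULL         
Memory leak    | NULL         
Broken link    | NULL         
Stale cache    | Memory leak  
Crash on save  | NULL         
Wrong total    | Crash on save
Export error   | Stale cache  
Wrong timezone | Memory leak  


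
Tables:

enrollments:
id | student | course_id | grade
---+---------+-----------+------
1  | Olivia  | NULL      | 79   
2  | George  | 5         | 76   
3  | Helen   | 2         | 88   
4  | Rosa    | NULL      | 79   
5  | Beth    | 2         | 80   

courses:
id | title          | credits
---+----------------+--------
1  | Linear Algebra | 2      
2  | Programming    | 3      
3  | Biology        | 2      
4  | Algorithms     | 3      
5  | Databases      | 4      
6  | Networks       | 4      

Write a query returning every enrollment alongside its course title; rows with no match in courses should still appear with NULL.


LEFT JOIN keeps every row from enrollments (the left table); where course_id has no match in courses, the course columns become NULL. Walk through each enrollment:
  - enrollment 1 (Olivia): course_id=NULL, no match -> kept with NULL
  - enrollment 2 (George): course_id=5 -> matches Databases
  - enrollment 3 (Helen): course_id=2 -> matches Programming
  - enrollment 4 (Rosa): course_id=NULL, no match -> kept with NULL
  - enrollment 5 (Beth): course_id=2 -> matches Programming
All 5 rows appear; 2 have NULL course.

SQL:
SELECT a.student, b.title AS course
FROM enrollments a
LEFT JOIN courses b ON a.course_id = b.id

Result:
student | course     
--------+------------
Olivia  | NULL       
George  | Databases  
Helen   | Programming
Rosa    | NULL       
Beth    | Programming


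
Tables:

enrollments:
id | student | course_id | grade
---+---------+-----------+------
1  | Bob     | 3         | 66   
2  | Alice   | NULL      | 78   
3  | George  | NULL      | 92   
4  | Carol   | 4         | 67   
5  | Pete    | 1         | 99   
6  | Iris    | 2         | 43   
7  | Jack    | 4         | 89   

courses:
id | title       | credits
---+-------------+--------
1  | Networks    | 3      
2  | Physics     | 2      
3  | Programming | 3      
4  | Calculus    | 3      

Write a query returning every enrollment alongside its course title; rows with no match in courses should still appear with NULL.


LEFT JOIN keeps every row from enrollments (the left table); where course_id has no match in courses, the course columns become NULL. Walk through each enrollment:
  - enrollment 1 (Bob): course_id=3 -> matches Programming
  - enrollment 2 (Alice): course_id=NULL, no match -> kept with NULL
  - enrollment 3 (George): course_id=NULL, no match -> kept with NULL
  - enrollment 4 (Carol): course_id=4 -> matches Calculus
  - enrollment 5 (Pete): course_id=1 -> matches Networks
  - enrollment 6 (Iris): course_id=2 -> matches Physics
  - enrollment 7 (Jack): course_id=4 -> matches Calculus
All 7 rows appear; 2 have NULL course.

SQL:
SELECT a.student, b.title AS course
FROM enrollments a
LEFT JOIN courses b ON a.course_id = b.id

Result:
student | course     
--------+------------
Bob     | Programming
Alice   | NULL       
George  | NULL       
Carol   | Calculus   
Pete    | Networks   
Iris    | Physics    
Jack    | Calculus   


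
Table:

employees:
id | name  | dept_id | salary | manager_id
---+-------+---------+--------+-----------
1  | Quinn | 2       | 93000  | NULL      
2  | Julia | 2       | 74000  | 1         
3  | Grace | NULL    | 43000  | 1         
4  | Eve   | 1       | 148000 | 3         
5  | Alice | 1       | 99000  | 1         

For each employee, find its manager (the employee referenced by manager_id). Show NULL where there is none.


This is a self-join: employees is joined to a second copy of itself, matching each row's manager_id to another row's id. Use LEFT JOIN so rows with manager_id=NULL are kept.
  - employee 1 (Quinn): manager_id=NULL -> NULL
  - employee 2 (Julia): manager_id=1 -> Quinn
  - employee 3 (Grace): manager_id=1 -> Quinn
  - employee 4 (Eve): manager_id=3 -> Grace
  - employee 5 (Alice): manager_id=1 -> Quinn

SQL:
SELECT a.name AS item, b.name AS manager
FROM employees a
LEFT JOIN employees b ON a.manager_id = b.id

Result:
item  | manager
------+--------
Quinn | NULL   
Julia | Quinn  
Grace | Quinn  
Eve   | Grace  
Alice | Quinn  


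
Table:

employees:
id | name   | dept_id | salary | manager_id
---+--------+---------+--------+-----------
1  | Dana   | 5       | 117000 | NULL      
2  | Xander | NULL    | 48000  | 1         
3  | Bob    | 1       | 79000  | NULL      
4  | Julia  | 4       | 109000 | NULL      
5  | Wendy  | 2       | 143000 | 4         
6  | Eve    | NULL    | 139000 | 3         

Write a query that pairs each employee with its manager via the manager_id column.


This is a self-join: employees is joined to a second copy of itself, matching each row's manager_id to another row's id. Use LEFT JOIN so rows with manager_id=NULL are kept.
  - employee 1 (Dana): manager_id=NULL -> NULL
  - employee 2 (Xander): manager_id=1 -> Dana
  - employee 3 (Bob): manager_id=NULL -> NULL
  - employee 4 (Julia): manager_id=NULL -> NULL
  - employee 5 (Wendy): manager_id=4 -> Julia
  - employee 6 (Eve): manager_id=3 -> Bob

SQL:
SELECT a.name AS item, b.name AS manager
FROM employees a
LEFT JOIN employees b ON a.manager_id = b.id

Result:
item   | manager
-------+--------
Dana   | NULL   
Xander | Dana   
Bob    | NULL   
Julia  | NULL   
Wendy  | Julia  
Eve    | Bob    


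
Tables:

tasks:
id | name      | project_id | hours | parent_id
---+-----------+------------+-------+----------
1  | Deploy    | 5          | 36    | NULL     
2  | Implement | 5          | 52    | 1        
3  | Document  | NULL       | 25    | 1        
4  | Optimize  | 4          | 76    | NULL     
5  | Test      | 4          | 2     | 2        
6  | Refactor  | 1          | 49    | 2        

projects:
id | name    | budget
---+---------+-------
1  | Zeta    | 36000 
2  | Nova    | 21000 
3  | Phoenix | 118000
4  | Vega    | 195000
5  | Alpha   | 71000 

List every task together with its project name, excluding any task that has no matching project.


INNER JOIN keeps only tasks rows whose project_id matches an id in projects. Walk through each task:
  - task 1 (Deploy): project_id=5 -> matches Alpha
  - task 2 (Implement): project_id=5 -> matches Alpha
  - task 3 (Document): project_id=NULL, no match -> dropped
  - task 4 (Optimize): project_id=4 -> matches Vega
  - task 5 (Test): project_id=4 -> matches Vega
  - task 6 (Refactor): project_id=1 -> matches Zeta
So 1 of 6 rows is dropped.

SQL:
SELECT a.name, b.name AS project
FROM tasks a
INNER JOIN projects b ON a.project_id = b.id

Result:
name      | project
----------+--------
Deploy    | Alpha  
Implement | Alpha  
Optimize  | Vega   
Test      | Vega   
Refactor  | Zeta   


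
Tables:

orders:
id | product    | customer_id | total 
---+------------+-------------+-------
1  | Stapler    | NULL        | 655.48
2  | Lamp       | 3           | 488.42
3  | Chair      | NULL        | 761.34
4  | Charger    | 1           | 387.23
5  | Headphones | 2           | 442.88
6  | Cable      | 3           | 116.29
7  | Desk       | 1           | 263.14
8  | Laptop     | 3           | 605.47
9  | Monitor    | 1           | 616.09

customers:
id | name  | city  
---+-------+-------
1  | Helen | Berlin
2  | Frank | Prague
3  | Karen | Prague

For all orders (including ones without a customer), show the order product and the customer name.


LEFT JOIN keeps every row from orders (the left table); where customer_id has no match in customers, the customer columns become NULL. Walk through each order:
  - order 1 (Stapler): customer_id=NULL, no match -> kept with NULL
  - order 2 (Lamp): customer_id=3 -> matches Karen
  - order 3 (Chair): customer_id=NULL, no match -> kept with NULL
  - order 4 (Charger): customer_id=1 -> matches Helen
  - order 5 (Headphones): customer_id=2 -> matches Frank
  - order 6 (Cable): customer_id=3 -> matches Karen
  - order 7 (Desk): customer_id=1 -> matches Helen
  - order 8 (Laptop): customer_id=3 -> matches Karen
  - order 9 (Monitor): customer_id=1 -> matches Helen
All 9 rows appear; 2 have NULL customer.

SQL:
SELECT a.product, b.name AS customer
FROM orders a
LEFT JOIN customers b ON a.customer_id = b.id

Result:
product    | customer
-----------+---------
Stapler    | NULL    
Lamp       | Karen   
Chair      | NULL    
Charger    | Helen   
Headphones | Frank   
Cable      | Karen   
Desk       | Helen   
Laptop     | Karen   
Monitor    | Helen   


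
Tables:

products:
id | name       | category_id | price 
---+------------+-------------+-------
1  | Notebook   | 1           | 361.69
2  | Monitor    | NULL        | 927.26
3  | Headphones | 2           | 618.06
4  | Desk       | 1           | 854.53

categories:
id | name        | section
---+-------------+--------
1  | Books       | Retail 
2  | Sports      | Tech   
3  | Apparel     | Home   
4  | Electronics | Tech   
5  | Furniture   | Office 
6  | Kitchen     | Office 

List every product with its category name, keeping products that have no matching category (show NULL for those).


LEFT JOIN keeps every row from products (the left table); where category_id has no match in categories, the category columns become NULL. Walk through each product:
  - product 1 (Notebook): category_id=1 -> matches Books
  - product 2 (Monitor): category_id=NULL, no match -> kept with NULL
  - product 3 (Headphones): category_id=2 -> matches Sports
  - product 4 (Desk): category_id=1 -> matches Books
All 4 rows appear; 1 has NULL category.

SQL:
SELECT a.name, b.name AS category
FROM products a
LEFT JOIN categories b ON a.category_id = b.id

Result:
name       | category
-----------+---------
Notebook   | Books   
Monitor    | NULL    
Headphones | Sports  
Desk       | Books   
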